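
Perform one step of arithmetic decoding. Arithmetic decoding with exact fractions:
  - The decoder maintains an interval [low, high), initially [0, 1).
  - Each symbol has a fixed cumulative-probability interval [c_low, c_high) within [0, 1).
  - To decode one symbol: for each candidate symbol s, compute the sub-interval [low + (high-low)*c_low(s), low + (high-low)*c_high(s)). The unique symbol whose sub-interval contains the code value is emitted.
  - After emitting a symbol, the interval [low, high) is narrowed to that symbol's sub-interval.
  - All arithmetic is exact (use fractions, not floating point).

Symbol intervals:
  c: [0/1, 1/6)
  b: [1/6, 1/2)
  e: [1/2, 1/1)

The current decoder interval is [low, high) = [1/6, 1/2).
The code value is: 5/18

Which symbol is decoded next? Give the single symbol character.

Answer: b

Derivation:
Interval width = high − low = 1/2 − 1/6 = 1/3
Scaled code = (code − low) / width = (5/18 − 1/6) / 1/3 = 1/3
  c: [0/1, 1/6) 
  b: [1/6, 1/2) ← scaled code falls here ✓
  e: [1/2, 1/1) 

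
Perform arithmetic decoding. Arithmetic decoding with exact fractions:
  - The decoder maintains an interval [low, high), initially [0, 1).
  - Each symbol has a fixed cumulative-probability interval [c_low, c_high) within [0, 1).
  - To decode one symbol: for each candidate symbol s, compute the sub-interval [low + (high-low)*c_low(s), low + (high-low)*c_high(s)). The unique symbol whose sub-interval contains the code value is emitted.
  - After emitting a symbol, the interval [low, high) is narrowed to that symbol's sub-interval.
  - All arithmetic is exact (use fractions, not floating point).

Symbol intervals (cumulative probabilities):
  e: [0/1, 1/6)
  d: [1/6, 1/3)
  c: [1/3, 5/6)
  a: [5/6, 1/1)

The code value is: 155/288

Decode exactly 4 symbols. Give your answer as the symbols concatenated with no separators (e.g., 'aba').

Step 1: interval [0/1, 1/1), width = 1/1 - 0/1 = 1/1
  'e': [0/1 + 1/1*0/1, 0/1 + 1/1*1/6) = [0/1, 1/6)
  'd': [0/1 + 1/1*1/6, 0/1 + 1/1*1/3) = [1/6, 1/3)
  'c': [0/1 + 1/1*1/3, 0/1 + 1/1*5/6) = [1/3, 5/6) <- contains code 155/288
  'a': [0/1 + 1/1*5/6, 0/1 + 1/1*1/1) = [5/6, 1/1)
  emit 'c', narrow to [1/3, 5/6)
Step 2: interval [1/3, 5/6), width = 5/6 - 1/3 = 1/2
  'e': [1/3 + 1/2*0/1, 1/3 + 1/2*1/6) = [1/3, 5/12)
  'd': [1/3 + 1/2*1/6, 1/3 + 1/2*1/3) = [5/12, 1/2)
  'c': [1/3 + 1/2*1/3, 1/3 + 1/2*5/6) = [1/2, 3/4) <- contains code 155/288
  'a': [1/3 + 1/2*5/6, 1/3 + 1/2*1/1) = [3/4, 5/6)
  emit 'c', narrow to [1/2, 3/4)
Step 3: interval [1/2, 3/4), width = 3/4 - 1/2 = 1/4
  'e': [1/2 + 1/4*0/1, 1/2 + 1/4*1/6) = [1/2, 13/24) <- contains code 155/288
  'd': [1/2 + 1/4*1/6, 1/2 + 1/4*1/3) = [13/24, 7/12)
  'c': [1/2 + 1/4*1/3, 1/2 + 1/4*5/6) = [7/12, 17/24)
  'a': [1/2 + 1/4*5/6, 1/2 + 1/4*1/1) = [17/24, 3/4)
  emit 'e', narrow to [1/2, 13/24)
Step 4: interval [1/2, 13/24), width = 13/24 - 1/2 = 1/24
  'e': [1/2 + 1/24*0/1, 1/2 + 1/24*1/6) = [1/2, 73/144)
  'd': [1/2 + 1/24*1/6, 1/2 + 1/24*1/3) = [73/144, 37/72)
  'c': [1/2 + 1/24*1/3, 1/2 + 1/24*5/6) = [37/72, 77/144)
  'a': [1/2 + 1/24*5/6, 1/2 + 1/24*1/1) = [77/144, 13/24) <- contains code 155/288
  emit 'a', narrow to [77/144, 13/24)

Answer: ccea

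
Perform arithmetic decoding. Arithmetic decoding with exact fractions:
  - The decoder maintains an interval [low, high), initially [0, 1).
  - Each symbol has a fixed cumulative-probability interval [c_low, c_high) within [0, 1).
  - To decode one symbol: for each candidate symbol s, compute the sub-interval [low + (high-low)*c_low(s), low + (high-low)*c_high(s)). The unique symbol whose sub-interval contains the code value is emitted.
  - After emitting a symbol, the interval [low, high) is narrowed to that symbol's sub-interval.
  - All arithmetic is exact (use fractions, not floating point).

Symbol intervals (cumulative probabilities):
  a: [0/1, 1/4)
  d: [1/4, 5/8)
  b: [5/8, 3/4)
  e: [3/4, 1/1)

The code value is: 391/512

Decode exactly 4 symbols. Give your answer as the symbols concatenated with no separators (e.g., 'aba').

Answer: eaae

Derivation:
Step 1: interval [0/1, 1/1), width = 1/1 - 0/1 = 1/1
  'a': [0/1 + 1/1*0/1, 0/1 + 1/1*1/4) = [0/1, 1/4)
  'd': [0/1 + 1/1*1/4, 0/1 + 1/1*5/8) = [1/4, 5/8)
  'b': [0/1 + 1/1*5/8, 0/1 + 1/1*3/4) = [5/8, 3/4)
  'e': [0/1 + 1/1*3/4, 0/1 + 1/1*1/1) = [3/4, 1/1) <- contains code 391/512
  emit 'e', narrow to [3/4, 1/1)
Step 2: interval [3/4, 1/1), width = 1/1 - 3/4 = 1/4
  'a': [3/4 + 1/4*0/1, 3/4 + 1/4*1/4) = [3/4, 13/16) <- contains code 391/512
  'd': [3/4 + 1/4*1/4, 3/4 + 1/4*5/8) = [13/16, 29/32)
  'b': [3/4 + 1/4*5/8, 3/4 + 1/4*3/4) = [29/32, 15/16)
  'e': [3/4 + 1/4*3/4, 3/4 + 1/4*1/1) = [15/16, 1/1)
  emit 'a', narrow to [3/4, 13/16)
Step 3: interval [3/4, 13/16), width = 13/16 - 3/4 = 1/16
  'a': [3/4 + 1/16*0/1, 3/4 + 1/16*1/4) = [3/4, 49/64) <- contains code 391/512
  'd': [3/4 + 1/16*1/4, 3/4 + 1/16*5/8) = [49/64, 101/128)
  'b': [3/4 + 1/16*5/8, 3/4 + 1/16*3/4) = [101/128, 51/64)
  'e': [3/4 + 1/16*3/4, 3/4 + 1/16*1/1) = [51/64, 13/16)
  emit 'a', narrow to [3/4, 49/64)
Step 4: interval [3/4, 49/64), width = 49/64 - 3/4 = 1/64
  'a': [3/4 + 1/64*0/1, 3/4 + 1/64*1/4) = [3/4, 193/256)
  'd': [3/4 + 1/64*1/4, 3/4 + 1/64*5/8) = [193/256, 389/512)
  'b': [3/4 + 1/64*5/8, 3/4 + 1/64*3/4) = [389/512, 195/256)
  'e': [3/4 + 1/64*3/4, 3/4 + 1/64*1/1) = [195/256, 49/64) <- contains code 391/512
  emit 'e', narrow to [195/256, 49/64)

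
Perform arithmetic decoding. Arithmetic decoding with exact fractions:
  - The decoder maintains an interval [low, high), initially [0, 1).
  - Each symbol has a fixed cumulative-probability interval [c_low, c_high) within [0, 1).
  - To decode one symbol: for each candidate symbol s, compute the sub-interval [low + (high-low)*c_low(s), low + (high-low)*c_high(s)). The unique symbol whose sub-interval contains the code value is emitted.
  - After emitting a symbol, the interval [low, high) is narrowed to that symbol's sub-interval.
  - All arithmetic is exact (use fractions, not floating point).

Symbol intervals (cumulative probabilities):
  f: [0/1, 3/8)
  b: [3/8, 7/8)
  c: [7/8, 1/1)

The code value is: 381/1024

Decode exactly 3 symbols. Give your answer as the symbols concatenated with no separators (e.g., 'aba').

Step 1: interval [0/1, 1/1), width = 1/1 - 0/1 = 1/1
  'f': [0/1 + 1/1*0/1, 0/1 + 1/1*3/8) = [0/1, 3/8) <- contains code 381/1024
  'b': [0/1 + 1/1*3/8, 0/1 + 1/1*7/8) = [3/8, 7/8)
  'c': [0/1 + 1/1*7/8, 0/1 + 1/1*1/1) = [7/8, 1/1)
  emit 'f', narrow to [0/1, 3/8)
Step 2: interval [0/1, 3/8), width = 3/8 - 0/1 = 3/8
  'f': [0/1 + 3/8*0/1, 0/1 + 3/8*3/8) = [0/1, 9/64)
  'b': [0/1 + 3/8*3/8, 0/1 + 3/8*7/8) = [9/64, 21/64)
  'c': [0/1 + 3/8*7/8, 0/1 + 3/8*1/1) = [21/64, 3/8) <- contains code 381/1024
  emit 'c', narrow to [21/64, 3/8)
Step 3: interval [21/64, 3/8), width = 3/8 - 21/64 = 3/64
  'f': [21/64 + 3/64*0/1, 21/64 + 3/64*3/8) = [21/64, 177/512)
  'b': [21/64 + 3/64*3/8, 21/64 + 3/64*7/8) = [177/512, 189/512)
  'c': [21/64 + 3/64*7/8, 21/64 + 3/64*1/1) = [189/512, 3/8) <- contains code 381/1024
  emit 'c', narrow to [189/512, 3/8)

Answer: fcc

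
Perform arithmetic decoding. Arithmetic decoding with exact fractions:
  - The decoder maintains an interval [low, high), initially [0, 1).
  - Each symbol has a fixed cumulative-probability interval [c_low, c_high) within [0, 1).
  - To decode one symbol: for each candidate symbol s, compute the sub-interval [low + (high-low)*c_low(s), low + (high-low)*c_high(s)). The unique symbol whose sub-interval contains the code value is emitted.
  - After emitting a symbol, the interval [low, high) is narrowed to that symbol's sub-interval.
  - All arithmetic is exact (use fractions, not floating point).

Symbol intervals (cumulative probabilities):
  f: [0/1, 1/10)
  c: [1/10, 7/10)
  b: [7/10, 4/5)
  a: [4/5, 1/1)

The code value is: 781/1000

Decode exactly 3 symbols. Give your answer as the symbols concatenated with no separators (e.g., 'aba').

Answer: baf

Derivation:
Step 1: interval [0/1, 1/1), width = 1/1 - 0/1 = 1/1
  'f': [0/1 + 1/1*0/1, 0/1 + 1/1*1/10) = [0/1, 1/10)
  'c': [0/1 + 1/1*1/10, 0/1 + 1/1*7/10) = [1/10, 7/10)
  'b': [0/1 + 1/1*7/10, 0/1 + 1/1*4/5) = [7/10, 4/5) <- contains code 781/1000
  'a': [0/1 + 1/1*4/5, 0/1 + 1/1*1/1) = [4/5, 1/1)
  emit 'b', narrow to [7/10, 4/5)
Step 2: interval [7/10, 4/5), width = 4/5 - 7/10 = 1/10
  'f': [7/10 + 1/10*0/1, 7/10 + 1/10*1/10) = [7/10, 71/100)
  'c': [7/10 + 1/10*1/10, 7/10 + 1/10*7/10) = [71/100, 77/100)
  'b': [7/10 + 1/10*7/10, 7/10 + 1/10*4/5) = [77/100, 39/50)
  'a': [7/10 + 1/10*4/5, 7/10 + 1/10*1/1) = [39/50, 4/5) <- contains code 781/1000
  emit 'a', narrow to [39/50, 4/5)
Step 3: interval [39/50, 4/5), width = 4/5 - 39/50 = 1/50
  'f': [39/50 + 1/50*0/1, 39/50 + 1/50*1/10) = [39/50, 391/500) <- contains code 781/1000
  'c': [39/50 + 1/50*1/10, 39/50 + 1/50*7/10) = [391/500, 397/500)
  'b': [39/50 + 1/50*7/10, 39/50 + 1/50*4/5) = [397/500, 199/250)
  'a': [39/50 + 1/50*4/5, 39/50 + 1/50*1/1) = [199/250, 4/5)
  emit 'f', narrow to [39/50, 391/500)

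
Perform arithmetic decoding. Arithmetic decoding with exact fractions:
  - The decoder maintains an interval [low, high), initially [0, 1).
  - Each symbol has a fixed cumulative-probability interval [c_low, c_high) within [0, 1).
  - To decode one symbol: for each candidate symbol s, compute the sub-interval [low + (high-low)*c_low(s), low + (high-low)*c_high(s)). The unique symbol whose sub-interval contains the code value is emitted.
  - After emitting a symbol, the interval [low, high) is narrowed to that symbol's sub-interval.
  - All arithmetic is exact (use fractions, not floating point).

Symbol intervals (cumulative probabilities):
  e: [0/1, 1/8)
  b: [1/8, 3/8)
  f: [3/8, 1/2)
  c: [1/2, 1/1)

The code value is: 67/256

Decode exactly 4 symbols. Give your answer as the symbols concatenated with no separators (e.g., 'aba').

Answer: bcec

Derivation:
Step 1: interval [0/1, 1/1), width = 1/1 - 0/1 = 1/1
  'e': [0/1 + 1/1*0/1, 0/1 + 1/1*1/8) = [0/1, 1/8)
  'b': [0/1 + 1/1*1/8, 0/1 + 1/1*3/8) = [1/8, 3/8) <- contains code 67/256
  'f': [0/1 + 1/1*3/8, 0/1 + 1/1*1/2) = [3/8, 1/2)
  'c': [0/1 + 1/1*1/2, 0/1 + 1/1*1/1) = [1/2, 1/1)
  emit 'b', narrow to [1/8, 3/8)
Step 2: interval [1/8, 3/8), width = 3/8 - 1/8 = 1/4
  'e': [1/8 + 1/4*0/1, 1/8 + 1/4*1/8) = [1/8, 5/32)
  'b': [1/8 + 1/4*1/8, 1/8 + 1/4*3/8) = [5/32, 7/32)
  'f': [1/8 + 1/4*3/8, 1/8 + 1/4*1/2) = [7/32, 1/4)
  'c': [1/8 + 1/4*1/2, 1/8 + 1/4*1/1) = [1/4, 3/8) <- contains code 67/256
  emit 'c', narrow to [1/4, 3/8)
Step 3: interval [1/4, 3/8), width = 3/8 - 1/4 = 1/8
  'e': [1/4 + 1/8*0/1, 1/4 + 1/8*1/8) = [1/4, 17/64) <- contains code 67/256
  'b': [1/4 + 1/8*1/8, 1/4 + 1/8*3/8) = [17/64, 19/64)
  'f': [1/4 + 1/8*3/8, 1/4 + 1/8*1/2) = [19/64, 5/16)
  'c': [1/4 + 1/8*1/2, 1/4 + 1/8*1/1) = [5/16, 3/8)
  emit 'e', narrow to [1/4, 17/64)
Step 4: interval [1/4, 17/64), width = 17/64 - 1/4 = 1/64
  'e': [1/4 + 1/64*0/1, 1/4 + 1/64*1/8) = [1/4, 129/512)
  'b': [1/4 + 1/64*1/8, 1/4 + 1/64*3/8) = [129/512, 131/512)
  'f': [1/4 + 1/64*3/8, 1/4 + 1/64*1/2) = [131/512, 33/128)
  'c': [1/4 + 1/64*1/2, 1/4 + 1/64*1/1) = [33/128, 17/64) <- contains code 67/256
  emit 'c', narrow to [33/128, 17/64)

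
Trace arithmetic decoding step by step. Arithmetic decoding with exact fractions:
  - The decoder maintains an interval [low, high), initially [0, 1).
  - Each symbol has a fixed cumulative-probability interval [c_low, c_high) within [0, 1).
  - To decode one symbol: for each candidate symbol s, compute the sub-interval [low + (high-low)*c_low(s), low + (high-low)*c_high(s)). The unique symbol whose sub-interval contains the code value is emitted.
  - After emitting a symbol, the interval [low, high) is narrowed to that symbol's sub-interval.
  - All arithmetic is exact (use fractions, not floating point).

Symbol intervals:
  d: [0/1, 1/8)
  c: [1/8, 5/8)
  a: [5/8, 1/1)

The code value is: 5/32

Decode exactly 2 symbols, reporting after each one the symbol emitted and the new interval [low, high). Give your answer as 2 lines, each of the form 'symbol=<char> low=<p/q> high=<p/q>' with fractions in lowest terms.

Answer: symbol=c low=1/8 high=5/8
symbol=d low=1/8 high=3/16

Derivation:
Step 1: interval [0/1, 1/1), width = 1/1 - 0/1 = 1/1
  'd': [0/1 + 1/1*0/1, 0/1 + 1/1*1/8) = [0/1, 1/8)
  'c': [0/1 + 1/1*1/8, 0/1 + 1/1*5/8) = [1/8, 5/8) <- contains code 5/32
  'a': [0/1 + 1/1*5/8, 0/1 + 1/1*1/1) = [5/8, 1/1)
  emit 'c', narrow to [1/8, 5/8)
Step 2: interval [1/8, 5/8), width = 5/8 - 1/8 = 1/2
  'd': [1/8 + 1/2*0/1, 1/8 + 1/2*1/8) = [1/8, 3/16) <- contains code 5/32
  'c': [1/8 + 1/2*1/8, 1/8 + 1/2*5/8) = [3/16, 7/16)
  'a': [1/8 + 1/2*5/8, 1/8 + 1/2*1/1) = [7/16, 5/8)
  emit 'd', narrow to [1/8, 3/16)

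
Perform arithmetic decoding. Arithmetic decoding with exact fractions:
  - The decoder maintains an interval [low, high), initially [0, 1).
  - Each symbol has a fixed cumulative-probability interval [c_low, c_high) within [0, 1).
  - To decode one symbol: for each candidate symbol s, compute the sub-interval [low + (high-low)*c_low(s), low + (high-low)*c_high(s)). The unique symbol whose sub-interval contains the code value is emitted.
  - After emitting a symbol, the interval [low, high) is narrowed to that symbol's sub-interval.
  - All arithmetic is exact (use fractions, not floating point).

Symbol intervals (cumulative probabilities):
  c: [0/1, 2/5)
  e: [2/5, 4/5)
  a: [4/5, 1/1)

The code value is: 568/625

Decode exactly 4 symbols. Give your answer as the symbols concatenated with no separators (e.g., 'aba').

Answer: aeca

Derivation:
Step 1: interval [0/1, 1/1), width = 1/1 - 0/1 = 1/1
  'c': [0/1 + 1/1*0/1, 0/1 + 1/1*2/5) = [0/1, 2/5)
  'e': [0/1 + 1/1*2/5, 0/1 + 1/1*4/5) = [2/5, 4/5)
  'a': [0/1 + 1/1*4/5, 0/1 + 1/1*1/1) = [4/5, 1/1) <- contains code 568/625
  emit 'a', narrow to [4/5, 1/1)
Step 2: interval [4/5, 1/1), width = 1/1 - 4/5 = 1/5
  'c': [4/5 + 1/5*0/1, 4/5 + 1/5*2/5) = [4/5, 22/25)
  'e': [4/5 + 1/5*2/5, 4/5 + 1/5*4/5) = [22/25, 24/25) <- contains code 568/625
  'a': [4/5 + 1/5*4/5, 4/5 + 1/5*1/1) = [24/25, 1/1)
  emit 'e', narrow to [22/25, 24/25)
Step 3: interval [22/25, 24/25), width = 24/25 - 22/25 = 2/25
  'c': [22/25 + 2/25*0/1, 22/25 + 2/25*2/5) = [22/25, 114/125) <- contains code 568/625
  'e': [22/25 + 2/25*2/5, 22/25 + 2/25*4/5) = [114/125, 118/125)
  'a': [22/25 + 2/25*4/5, 22/25 + 2/25*1/1) = [118/125, 24/25)
  emit 'c', narrow to [22/25, 114/125)
Step 4: interval [22/25, 114/125), width = 114/125 - 22/25 = 4/125
  'c': [22/25 + 4/125*0/1, 22/25 + 4/125*2/5) = [22/25, 558/625)
  'e': [22/25 + 4/125*2/5, 22/25 + 4/125*4/5) = [558/625, 566/625)
  'a': [22/25 + 4/125*4/5, 22/25 + 4/125*1/1) = [566/625, 114/125) <- contains code 568/625
  emit 'a', narrow to [566/625, 114/125)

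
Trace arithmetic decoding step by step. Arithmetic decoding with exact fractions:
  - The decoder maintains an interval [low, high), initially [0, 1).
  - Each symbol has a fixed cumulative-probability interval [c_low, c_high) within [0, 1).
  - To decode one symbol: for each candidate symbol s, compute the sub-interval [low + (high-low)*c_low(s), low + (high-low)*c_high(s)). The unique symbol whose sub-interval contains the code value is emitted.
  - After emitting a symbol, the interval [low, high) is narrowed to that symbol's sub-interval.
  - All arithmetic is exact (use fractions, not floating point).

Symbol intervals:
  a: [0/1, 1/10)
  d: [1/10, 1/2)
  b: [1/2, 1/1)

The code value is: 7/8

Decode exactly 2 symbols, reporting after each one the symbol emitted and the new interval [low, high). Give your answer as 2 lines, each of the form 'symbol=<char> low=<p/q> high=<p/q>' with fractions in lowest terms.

Step 1: interval [0/1, 1/1), width = 1/1 - 0/1 = 1/1
  'a': [0/1 + 1/1*0/1, 0/1 + 1/1*1/10) = [0/1, 1/10)
  'd': [0/1 + 1/1*1/10, 0/1 + 1/1*1/2) = [1/10, 1/2)
  'b': [0/1 + 1/1*1/2, 0/1 + 1/1*1/1) = [1/2, 1/1) <- contains code 7/8
  emit 'b', narrow to [1/2, 1/1)
Step 2: interval [1/2, 1/1), width = 1/1 - 1/2 = 1/2
  'a': [1/2 + 1/2*0/1, 1/2 + 1/2*1/10) = [1/2, 11/20)
  'd': [1/2 + 1/2*1/10, 1/2 + 1/2*1/2) = [11/20, 3/4)
  'b': [1/2 + 1/2*1/2, 1/2 + 1/2*1/1) = [3/4, 1/1) <- contains code 7/8
  emit 'b', narrow to [3/4, 1/1)

Answer: symbol=b low=1/2 high=1/1
symbol=b low=3/4 high=1/1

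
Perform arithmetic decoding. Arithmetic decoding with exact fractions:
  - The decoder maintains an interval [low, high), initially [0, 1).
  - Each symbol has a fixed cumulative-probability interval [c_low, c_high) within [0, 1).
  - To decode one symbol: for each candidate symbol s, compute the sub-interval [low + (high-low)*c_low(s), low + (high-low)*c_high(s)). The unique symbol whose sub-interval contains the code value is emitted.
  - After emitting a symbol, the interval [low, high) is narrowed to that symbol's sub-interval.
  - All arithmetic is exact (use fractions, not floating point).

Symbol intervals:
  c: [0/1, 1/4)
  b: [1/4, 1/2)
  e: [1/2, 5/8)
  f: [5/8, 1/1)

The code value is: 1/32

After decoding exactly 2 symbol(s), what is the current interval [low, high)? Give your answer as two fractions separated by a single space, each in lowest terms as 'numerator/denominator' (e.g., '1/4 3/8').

Answer: 0/1 1/16

Derivation:
Step 1: interval [0/1, 1/1), width = 1/1 - 0/1 = 1/1
  'c': [0/1 + 1/1*0/1, 0/1 + 1/1*1/4) = [0/1, 1/4) <- contains code 1/32
  'b': [0/1 + 1/1*1/4, 0/1 + 1/1*1/2) = [1/4, 1/2)
  'e': [0/1 + 1/1*1/2, 0/1 + 1/1*5/8) = [1/2, 5/8)
  'f': [0/1 + 1/1*5/8, 0/1 + 1/1*1/1) = [5/8, 1/1)
  emit 'c', narrow to [0/1, 1/4)
Step 2: interval [0/1, 1/4), width = 1/4 - 0/1 = 1/4
  'c': [0/1 + 1/4*0/1, 0/1 + 1/4*1/4) = [0/1, 1/16) <- contains code 1/32
  'b': [0/1 + 1/4*1/4, 0/1 + 1/4*1/2) = [1/16, 1/8)
  'e': [0/1 + 1/4*1/2, 0/1 + 1/4*5/8) = [1/8, 5/32)
  'f': [0/1 + 1/4*5/8, 0/1 + 1/4*1/1) = [5/32, 1/4)
  emit 'c', narrow to [0/1, 1/16)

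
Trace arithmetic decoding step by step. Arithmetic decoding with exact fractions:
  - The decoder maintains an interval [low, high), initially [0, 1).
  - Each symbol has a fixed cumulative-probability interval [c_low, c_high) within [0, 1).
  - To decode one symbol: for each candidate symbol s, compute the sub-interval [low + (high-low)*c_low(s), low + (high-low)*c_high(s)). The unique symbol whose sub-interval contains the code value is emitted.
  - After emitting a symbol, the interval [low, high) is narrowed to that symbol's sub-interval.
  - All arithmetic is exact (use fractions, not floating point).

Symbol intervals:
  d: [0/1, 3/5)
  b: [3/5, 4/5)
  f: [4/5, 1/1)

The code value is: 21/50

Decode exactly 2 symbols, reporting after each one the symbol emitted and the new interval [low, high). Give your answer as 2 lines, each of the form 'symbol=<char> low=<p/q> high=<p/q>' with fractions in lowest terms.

Answer: symbol=d low=0/1 high=3/5
symbol=b low=9/25 high=12/25

Derivation:
Step 1: interval [0/1, 1/1), width = 1/1 - 0/1 = 1/1
  'd': [0/1 + 1/1*0/1, 0/1 + 1/1*3/5) = [0/1, 3/5) <- contains code 21/50
  'b': [0/1 + 1/1*3/5, 0/1 + 1/1*4/5) = [3/5, 4/5)
  'f': [0/1 + 1/1*4/5, 0/1 + 1/1*1/1) = [4/5, 1/1)
  emit 'd', narrow to [0/1, 3/5)
Step 2: interval [0/1, 3/5), width = 3/5 - 0/1 = 3/5
  'd': [0/1 + 3/5*0/1, 0/1 + 3/5*3/5) = [0/1, 9/25)
  'b': [0/1 + 3/5*3/5, 0/1 + 3/5*4/5) = [9/25, 12/25) <- contains code 21/50
  'f': [0/1 + 3/5*4/5, 0/1 + 3/5*1/1) = [12/25, 3/5)
  emit 'b', narrow to [9/25, 12/25)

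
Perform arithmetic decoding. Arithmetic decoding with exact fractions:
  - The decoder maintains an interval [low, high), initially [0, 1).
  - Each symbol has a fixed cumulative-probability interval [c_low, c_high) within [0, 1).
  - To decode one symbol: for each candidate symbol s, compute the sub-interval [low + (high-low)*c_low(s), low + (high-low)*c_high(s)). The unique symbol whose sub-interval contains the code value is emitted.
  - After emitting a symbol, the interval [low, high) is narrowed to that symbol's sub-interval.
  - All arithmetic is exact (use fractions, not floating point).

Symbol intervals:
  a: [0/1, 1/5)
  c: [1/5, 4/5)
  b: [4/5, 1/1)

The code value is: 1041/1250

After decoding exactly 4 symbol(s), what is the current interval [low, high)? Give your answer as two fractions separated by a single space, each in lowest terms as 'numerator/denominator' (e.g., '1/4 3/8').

Step 1: interval [0/1, 1/1), width = 1/1 - 0/1 = 1/1
  'a': [0/1 + 1/1*0/1, 0/1 + 1/1*1/5) = [0/1, 1/5)
  'c': [0/1 + 1/1*1/5, 0/1 + 1/1*4/5) = [1/5, 4/5)
  'b': [0/1 + 1/1*4/5, 0/1 + 1/1*1/1) = [4/5, 1/1) <- contains code 1041/1250
  emit 'b', narrow to [4/5, 1/1)
Step 2: interval [4/5, 1/1), width = 1/1 - 4/5 = 1/5
  'a': [4/5 + 1/5*0/1, 4/5 + 1/5*1/5) = [4/5, 21/25) <- contains code 1041/1250
  'c': [4/5 + 1/5*1/5, 4/5 + 1/5*4/5) = [21/25, 24/25)
  'b': [4/5 + 1/5*4/5, 4/5 + 1/5*1/1) = [24/25, 1/1)
  emit 'a', narrow to [4/5, 21/25)
Step 3: interval [4/5, 21/25), width = 21/25 - 4/5 = 1/25
  'a': [4/5 + 1/25*0/1, 4/5 + 1/25*1/5) = [4/5, 101/125)
  'c': [4/5 + 1/25*1/5, 4/5 + 1/25*4/5) = [101/125, 104/125)
  'b': [4/5 + 1/25*4/5, 4/5 + 1/25*1/1) = [104/125, 21/25) <- contains code 1041/1250
  emit 'b', narrow to [104/125, 21/25)
Step 4: interval [104/125, 21/25), width = 21/25 - 104/125 = 1/125
  'a': [104/125 + 1/125*0/1, 104/125 + 1/125*1/5) = [104/125, 521/625) <- contains code 1041/1250
  'c': [104/125 + 1/125*1/5, 104/125 + 1/125*4/5) = [521/625, 524/625)
  'b': [104/125 + 1/125*4/5, 104/125 + 1/125*1/1) = [524/625, 21/25)
  emit 'a', narrow to [104/125, 521/625)

Answer: 104/125 521/625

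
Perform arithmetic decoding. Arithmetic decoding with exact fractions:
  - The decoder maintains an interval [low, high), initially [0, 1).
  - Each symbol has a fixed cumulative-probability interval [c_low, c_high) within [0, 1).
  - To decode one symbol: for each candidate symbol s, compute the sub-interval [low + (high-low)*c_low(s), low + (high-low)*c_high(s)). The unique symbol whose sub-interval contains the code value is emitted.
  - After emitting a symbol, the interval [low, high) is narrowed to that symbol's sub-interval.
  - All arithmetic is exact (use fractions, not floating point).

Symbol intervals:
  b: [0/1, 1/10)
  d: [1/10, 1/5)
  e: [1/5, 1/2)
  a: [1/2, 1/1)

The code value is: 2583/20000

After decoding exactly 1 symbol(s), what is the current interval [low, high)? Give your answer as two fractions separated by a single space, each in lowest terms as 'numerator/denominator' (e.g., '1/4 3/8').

Step 1: interval [0/1, 1/1), width = 1/1 - 0/1 = 1/1
  'b': [0/1 + 1/1*0/1, 0/1 + 1/1*1/10) = [0/1, 1/10)
  'd': [0/1 + 1/1*1/10, 0/1 + 1/1*1/5) = [1/10, 1/5) <- contains code 2583/20000
  'e': [0/1 + 1/1*1/5, 0/1 + 1/1*1/2) = [1/5, 1/2)
  'a': [0/1 + 1/1*1/2, 0/1 + 1/1*1/1) = [1/2, 1/1)
  emit 'd', narrow to [1/10, 1/5)

Answer: 1/10 1/5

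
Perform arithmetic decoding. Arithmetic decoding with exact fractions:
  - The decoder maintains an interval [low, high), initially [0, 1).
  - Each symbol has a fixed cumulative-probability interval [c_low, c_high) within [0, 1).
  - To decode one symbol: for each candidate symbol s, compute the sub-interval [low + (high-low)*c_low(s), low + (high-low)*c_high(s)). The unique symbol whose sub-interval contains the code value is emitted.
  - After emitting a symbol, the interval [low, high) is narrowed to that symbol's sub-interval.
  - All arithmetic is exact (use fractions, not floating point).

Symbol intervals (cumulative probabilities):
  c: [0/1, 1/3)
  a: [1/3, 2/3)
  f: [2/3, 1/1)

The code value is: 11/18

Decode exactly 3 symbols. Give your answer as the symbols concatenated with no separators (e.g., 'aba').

Step 1: interval [0/1, 1/1), width = 1/1 - 0/1 = 1/1
  'c': [0/1 + 1/1*0/1, 0/1 + 1/1*1/3) = [0/1, 1/3)
  'a': [0/1 + 1/1*1/3, 0/1 + 1/1*2/3) = [1/3, 2/3) <- contains code 11/18
  'f': [0/1 + 1/1*2/3, 0/1 + 1/1*1/1) = [2/3, 1/1)
  emit 'a', narrow to [1/3, 2/3)
Step 2: interval [1/3, 2/3), width = 2/3 - 1/3 = 1/3
  'c': [1/3 + 1/3*0/1, 1/3 + 1/3*1/3) = [1/3, 4/9)
  'a': [1/3 + 1/3*1/3, 1/3 + 1/3*2/3) = [4/9, 5/9)
  'f': [1/3 + 1/3*2/3, 1/3 + 1/3*1/1) = [5/9, 2/3) <- contains code 11/18
  emit 'f', narrow to [5/9, 2/3)
Step 3: interval [5/9, 2/3), width = 2/3 - 5/9 = 1/9
  'c': [5/9 + 1/9*0/1, 5/9 + 1/9*1/3) = [5/9, 16/27)
  'a': [5/9 + 1/9*1/3, 5/9 + 1/9*2/3) = [16/27, 17/27) <- contains code 11/18
  'f': [5/9 + 1/9*2/3, 5/9 + 1/9*1/1) = [17/27, 2/3)
  emit 'a', narrow to [16/27, 17/27)

Answer: afa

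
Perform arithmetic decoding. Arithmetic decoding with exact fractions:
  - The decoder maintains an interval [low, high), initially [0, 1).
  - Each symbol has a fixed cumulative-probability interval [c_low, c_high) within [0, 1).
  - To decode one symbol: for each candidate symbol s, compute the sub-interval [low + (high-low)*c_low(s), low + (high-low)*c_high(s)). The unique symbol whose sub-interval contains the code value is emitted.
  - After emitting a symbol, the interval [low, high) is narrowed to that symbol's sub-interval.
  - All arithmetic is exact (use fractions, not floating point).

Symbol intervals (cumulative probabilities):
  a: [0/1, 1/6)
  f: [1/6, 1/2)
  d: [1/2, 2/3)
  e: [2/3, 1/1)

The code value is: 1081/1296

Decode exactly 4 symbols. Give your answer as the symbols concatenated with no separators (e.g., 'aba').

Answer: edaa

Derivation:
Step 1: interval [0/1, 1/1), width = 1/1 - 0/1 = 1/1
  'a': [0/1 + 1/1*0/1, 0/1 + 1/1*1/6) = [0/1, 1/6)
  'f': [0/1 + 1/1*1/6, 0/1 + 1/1*1/2) = [1/6, 1/2)
  'd': [0/1 + 1/1*1/2, 0/1 + 1/1*2/3) = [1/2, 2/3)
  'e': [0/1 + 1/1*2/3, 0/1 + 1/1*1/1) = [2/3, 1/1) <- contains code 1081/1296
  emit 'e', narrow to [2/3, 1/1)
Step 2: interval [2/3, 1/1), width = 1/1 - 2/3 = 1/3
  'a': [2/3 + 1/3*0/1, 2/3 + 1/3*1/6) = [2/3, 13/18)
  'f': [2/3 + 1/3*1/6, 2/3 + 1/3*1/2) = [13/18, 5/6)
  'd': [2/3 + 1/3*1/2, 2/3 + 1/3*2/3) = [5/6, 8/9) <- contains code 1081/1296
  'e': [2/3 + 1/3*2/3, 2/3 + 1/3*1/1) = [8/9, 1/1)
  emit 'd', narrow to [5/6, 8/9)
Step 3: interval [5/6, 8/9), width = 8/9 - 5/6 = 1/18
  'a': [5/6 + 1/18*0/1, 5/6 + 1/18*1/6) = [5/6, 91/108) <- contains code 1081/1296
  'f': [5/6 + 1/18*1/6, 5/6 + 1/18*1/2) = [91/108, 31/36)
  'd': [5/6 + 1/18*1/2, 5/6 + 1/18*2/3) = [31/36, 47/54)
  'e': [5/6 + 1/18*2/3, 5/6 + 1/18*1/1) = [47/54, 8/9)
  emit 'a', narrow to [5/6, 91/108)
Step 4: interval [5/6, 91/108), width = 91/108 - 5/6 = 1/108
  'a': [5/6 + 1/108*0/1, 5/6 + 1/108*1/6) = [5/6, 541/648) <- contains code 1081/1296
  'f': [5/6 + 1/108*1/6, 5/6 + 1/108*1/2) = [541/648, 181/216)
  'd': [5/6 + 1/108*1/2, 5/6 + 1/108*2/3) = [181/216, 68/81)
  'e': [5/6 + 1/108*2/3, 5/6 + 1/108*1/1) = [68/81, 91/108)
  emit 'a', narrow to [5/6, 541/648)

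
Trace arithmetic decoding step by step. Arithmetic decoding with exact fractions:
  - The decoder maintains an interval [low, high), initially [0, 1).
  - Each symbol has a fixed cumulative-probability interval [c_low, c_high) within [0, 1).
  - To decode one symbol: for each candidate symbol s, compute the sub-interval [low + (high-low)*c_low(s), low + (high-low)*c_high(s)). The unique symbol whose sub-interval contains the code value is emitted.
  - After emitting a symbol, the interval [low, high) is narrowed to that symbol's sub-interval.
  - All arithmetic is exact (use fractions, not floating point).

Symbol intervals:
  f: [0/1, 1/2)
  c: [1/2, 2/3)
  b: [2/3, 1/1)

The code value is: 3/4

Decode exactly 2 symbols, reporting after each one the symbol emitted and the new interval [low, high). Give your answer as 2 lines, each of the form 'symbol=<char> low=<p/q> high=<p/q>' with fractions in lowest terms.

Step 1: interval [0/1, 1/1), width = 1/1 - 0/1 = 1/1
  'f': [0/1 + 1/1*0/1, 0/1 + 1/1*1/2) = [0/1, 1/2)
  'c': [0/1 + 1/1*1/2, 0/1 + 1/1*2/3) = [1/2, 2/3)
  'b': [0/1 + 1/1*2/3, 0/1 + 1/1*1/1) = [2/3, 1/1) <- contains code 3/4
  emit 'b', narrow to [2/3, 1/1)
Step 2: interval [2/3, 1/1), width = 1/1 - 2/3 = 1/3
  'f': [2/3 + 1/3*0/1, 2/3 + 1/3*1/2) = [2/3, 5/6) <- contains code 3/4
  'c': [2/3 + 1/3*1/2, 2/3 + 1/3*2/3) = [5/6, 8/9)
  'b': [2/3 + 1/3*2/3, 2/3 + 1/3*1/1) = [8/9, 1/1)
  emit 'f', narrow to [2/3, 5/6)

Answer: symbol=b low=2/3 high=1/1
symbol=f low=2/3 high=5/6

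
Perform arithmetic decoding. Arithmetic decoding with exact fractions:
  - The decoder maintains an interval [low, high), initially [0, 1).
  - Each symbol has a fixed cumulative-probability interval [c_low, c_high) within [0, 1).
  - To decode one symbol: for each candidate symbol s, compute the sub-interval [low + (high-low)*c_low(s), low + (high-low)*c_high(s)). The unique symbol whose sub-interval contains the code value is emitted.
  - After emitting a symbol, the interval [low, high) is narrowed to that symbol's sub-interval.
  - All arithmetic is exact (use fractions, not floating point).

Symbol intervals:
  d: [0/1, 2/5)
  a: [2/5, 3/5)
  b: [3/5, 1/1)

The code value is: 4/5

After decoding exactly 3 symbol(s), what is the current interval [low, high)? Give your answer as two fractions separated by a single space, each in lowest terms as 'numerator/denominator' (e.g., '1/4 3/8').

Answer: 99/125 101/125

Derivation:
Step 1: interval [0/1, 1/1), width = 1/1 - 0/1 = 1/1
  'd': [0/1 + 1/1*0/1, 0/1 + 1/1*2/5) = [0/1, 2/5)
  'a': [0/1 + 1/1*2/5, 0/1 + 1/1*3/5) = [2/5, 3/5)
  'b': [0/1 + 1/1*3/5, 0/1 + 1/1*1/1) = [3/5, 1/1) <- contains code 4/5
  emit 'b', narrow to [3/5, 1/1)
Step 2: interval [3/5, 1/1), width = 1/1 - 3/5 = 2/5
  'd': [3/5 + 2/5*0/1, 3/5 + 2/5*2/5) = [3/5, 19/25)
  'a': [3/5 + 2/5*2/5, 3/5 + 2/5*3/5) = [19/25, 21/25) <- contains code 4/5
  'b': [3/5 + 2/5*3/5, 3/5 + 2/5*1/1) = [21/25, 1/1)
  emit 'a', narrow to [19/25, 21/25)
Step 3: interval [19/25, 21/25), width = 21/25 - 19/25 = 2/25
  'd': [19/25 + 2/25*0/1, 19/25 + 2/25*2/5) = [19/25, 99/125)
  'a': [19/25 + 2/25*2/5, 19/25 + 2/25*3/5) = [99/125, 101/125) <- contains code 4/5
  'b': [19/25 + 2/25*3/5, 19/25 + 2/25*1/1) = [101/125, 21/25)
  emit 'a', narrow to [99/125, 101/125)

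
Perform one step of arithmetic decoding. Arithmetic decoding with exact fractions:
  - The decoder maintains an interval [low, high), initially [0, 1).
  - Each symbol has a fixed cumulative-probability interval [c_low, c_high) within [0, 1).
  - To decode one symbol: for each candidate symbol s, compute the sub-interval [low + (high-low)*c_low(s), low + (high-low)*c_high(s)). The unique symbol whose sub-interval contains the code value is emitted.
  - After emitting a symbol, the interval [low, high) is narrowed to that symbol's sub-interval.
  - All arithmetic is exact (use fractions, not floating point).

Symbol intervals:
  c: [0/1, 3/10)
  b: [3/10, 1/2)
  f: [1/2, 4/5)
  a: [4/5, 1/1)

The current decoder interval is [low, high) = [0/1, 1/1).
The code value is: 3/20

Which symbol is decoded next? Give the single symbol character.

Interval width = high − low = 1/1 − 0/1 = 1/1
Scaled code = (code − low) / width = (3/20 − 0/1) / 1/1 = 3/20
  c: [0/1, 3/10) ← scaled code falls here ✓
  b: [3/10, 1/2) 
  f: [1/2, 4/5) 
  a: [4/5, 1/1) 

Answer: c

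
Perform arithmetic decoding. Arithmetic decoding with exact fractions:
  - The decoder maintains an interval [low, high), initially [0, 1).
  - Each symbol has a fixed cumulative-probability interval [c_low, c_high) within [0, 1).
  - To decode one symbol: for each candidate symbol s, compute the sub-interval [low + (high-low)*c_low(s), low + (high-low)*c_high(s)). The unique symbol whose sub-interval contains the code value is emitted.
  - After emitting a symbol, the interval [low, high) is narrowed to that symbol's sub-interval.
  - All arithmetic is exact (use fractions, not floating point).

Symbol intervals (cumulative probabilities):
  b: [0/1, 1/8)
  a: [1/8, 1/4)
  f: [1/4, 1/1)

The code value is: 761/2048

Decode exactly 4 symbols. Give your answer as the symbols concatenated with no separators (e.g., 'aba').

Step 1: interval [0/1, 1/1), width = 1/1 - 0/1 = 1/1
  'b': [0/1 + 1/1*0/1, 0/1 + 1/1*1/8) = [0/1, 1/8)
  'a': [0/1 + 1/1*1/8, 0/1 + 1/1*1/4) = [1/8, 1/4)
  'f': [0/1 + 1/1*1/4, 0/1 + 1/1*1/1) = [1/4, 1/1) <- contains code 761/2048
  emit 'f', narrow to [1/4, 1/1)
Step 2: interval [1/4, 1/1), width = 1/1 - 1/4 = 3/4
  'b': [1/4 + 3/4*0/1, 1/4 + 3/4*1/8) = [1/4, 11/32)
  'a': [1/4 + 3/4*1/8, 1/4 + 3/4*1/4) = [11/32, 7/16) <- contains code 761/2048
  'f': [1/4 + 3/4*1/4, 1/4 + 3/4*1/1) = [7/16, 1/1)
  emit 'a', narrow to [11/32, 7/16)
Step 3: interval [11/32, 7/16), width = 7/16 - 11/32 = 3/32
  'b': [11/32 + 3/32*0/1, 11/32 + 3/32*1/8) = [11/32, 91/256)
  'a': [11/32 + 3/32*1/8, 11/32 + 3/32*1/4) = [91/256, 47/128)
  'f': [11/32 + 3/32*1/4, 11/32 + 3/32*1/1) = [47/128, 7/16) <- contains code 761/2048
  emit 'f', narrow to [47/128, 7/16)
Step 4: interval [47/128, 7/16), width = 7/16 - 47/128 = 9/128
  'b': [47/128 + 9/128*0/1, 47/128 + 9/128*1/8) = [47/128, 385/1024) <- contains code 761/2048
  'a': [47/128 + 9/128*1/8, 47/128 + 9/128*1/4) = [385/1024, 197/512)
  'f': [47/128 + 9/128*1/4, 47/128 + 9/128*1/1) = [197/512, 7/16)
  emit 'b', narrow to [47/128, 385/1024)

Answer: fafb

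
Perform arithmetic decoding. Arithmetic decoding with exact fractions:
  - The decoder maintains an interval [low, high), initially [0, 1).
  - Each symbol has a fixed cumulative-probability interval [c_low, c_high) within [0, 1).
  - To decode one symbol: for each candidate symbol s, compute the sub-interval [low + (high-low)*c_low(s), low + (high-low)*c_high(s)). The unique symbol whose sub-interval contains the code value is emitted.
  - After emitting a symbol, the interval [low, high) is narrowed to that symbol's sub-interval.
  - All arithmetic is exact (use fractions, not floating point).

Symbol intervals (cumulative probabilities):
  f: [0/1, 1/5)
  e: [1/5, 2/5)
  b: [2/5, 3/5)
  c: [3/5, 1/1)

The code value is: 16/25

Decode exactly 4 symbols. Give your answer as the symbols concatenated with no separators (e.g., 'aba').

Answer: cfbb

Derivation:
Step 1: interval [0/1, 1/1), width = 1/1 - 0/1 = 1/1
  'f': [0/1 + 1/1*0/1, 0/1 + 1/1*1/5) = [0/1, 1/5)
  'e': [0/1 + 1/1*1/5, 0/1 + 1/1*2/5) = [1/5, 2/5)
  'b': [0/1 + 1/1*2/5, 0/1 + 1/1*3/5) = [2/5, 3/5)
  'c': [0/1 + 1/1*3/5, 0/1 + 1/1*1/1) = [3/5, 1/1) <- contains code 16/25
  emit 'c', narrow to [3/5, 1/1)
Step 2: interval [3/5, 1/1), width = 1/1 - 3/5 = 2/5
  'f': [3/5 + 2/5*0/1, 3/5 + 2/5*1/5) = [3/5, 17/25) <- contains code 16/25
  'e': [3/5 + 2/5*1/5, 3/5 + 2/5*2/5) = [17/25, 19/25)
  'b': [3/5 + 2/5*2/5, 3/5 + 2/5*3/5) = [19/25, 21/25)
  'c': [3/5 + 2/5*3/5, 3/5 + 2/5*1/1) = [21/25, 1/1)
  emit 'f', narrow to [3/5, 17/25)
Step 3: interval [3/5, 17/25), width = 17/25 - 3/5 = 2/25
  'f': [3/5 + 2/25*0/1, 3/5 + 2/25*1/5) = [3/5, 77/125)
  'e': [3/5 + 2/25*1/5, 3/5 + 2/25*2/5) = [77/125, 79/125)
  'b': [3/5 + 2/25*2/5, 3/5 + 2/25*3/5) = [79/125, 81/125) <- contains code 16/25
  'c': [3/5 + 2/25*3/5, 3/5 + 2/25*1/1) = [81/125, 17/25)
  emit 'b', narrow to [79/125, 81/125)
Step 4: interval [79/125, 81/125), width = 81/125 - 79/125 = 2/125
  'f': [79/125 + 2/125*0/1, 79/125 + 2/125*1/5) = [79/125, 397/625)
  'e': [79/125 + 2/125*1/5, 79/125 + 2/125*2/5) = [397/625, 399/625)
  'b': [79/125 + 2/125*2/5, 79/125 + 2/125*3/5) = [399/625, 401/625) <- contains code 16/25
  'c': [79/125 + 2/125*3/5, 79/125 + 2/125*1/1) = [401/625, 81/125)
  emit 'b', narrow to [399/625, 401/625)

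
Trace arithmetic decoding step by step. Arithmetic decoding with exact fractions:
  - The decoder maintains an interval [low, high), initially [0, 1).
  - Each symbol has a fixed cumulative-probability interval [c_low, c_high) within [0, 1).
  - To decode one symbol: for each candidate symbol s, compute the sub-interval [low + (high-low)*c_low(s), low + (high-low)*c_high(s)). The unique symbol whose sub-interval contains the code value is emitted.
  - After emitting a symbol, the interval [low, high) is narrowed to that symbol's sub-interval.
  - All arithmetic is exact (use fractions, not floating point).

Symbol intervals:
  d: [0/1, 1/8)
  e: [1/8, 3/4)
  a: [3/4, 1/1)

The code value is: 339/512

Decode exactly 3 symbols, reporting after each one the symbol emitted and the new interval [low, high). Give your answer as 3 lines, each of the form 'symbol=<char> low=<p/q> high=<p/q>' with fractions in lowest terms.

Answer: symbol=e low=1/8 high=3/4
symbol=a low=19/32 high=3/4
symbol=e low=157/256 high=91/128

Derivation:
Step 1: interval [0/1, 1/1), width = 1/1 - 0/1 = 1/1
  'd': [0/1 + 1/1*0/1, 0/1 + 1/1*1/8) = [0/1, 1/8)
  'e': [0/1 + 1/1*1/8, 0/1 + 1/1*3/4) = [1/8, 3/4) <- contains code 339/512
  'a': [0/1 + 1/1*3/4, 0/1 + 1/1*1/1) = [3/4, 1/1)
  emit 'e', narrow to [1/8, 3/4)
Step 2: interval [1/8, 3/4), width = 3/4 - 1/8 = 5/8
  'd': [1/8 + 5/8*0/1, 1/8 + 5/8*1/8) = [1/8, 13/64)
  'e': [1/8 + 5/8*1/8, 1/8 + 5/8*3/4) = [13/64, 19/32)
  'a': [1/8 + 5/8*3/4, 1/8 + 5/8*1/1) = [19/32, 3/4) <- contains code 339/512
  emit 'a', narrow to [19/32, 3/4)
Step 3: interval [19/32, 3/4), width = 3/4 - 19/32 = 5/32
  'd': [19/32 + 5/32*0/1, 19/32 + 5/32*1/8) = [19/32, 157/256)
  'e': [19/32 + 5/32*1/8, 19/32 + 5/32*3/4) = [157/256, 91/128) <- contains code 339/512
  'a': [19/32 + 5/32*3/4, 19/32 + 5/32*1/1) = [91/128, 3/4)
  emit 'e', narrow to [157/256, 91/128)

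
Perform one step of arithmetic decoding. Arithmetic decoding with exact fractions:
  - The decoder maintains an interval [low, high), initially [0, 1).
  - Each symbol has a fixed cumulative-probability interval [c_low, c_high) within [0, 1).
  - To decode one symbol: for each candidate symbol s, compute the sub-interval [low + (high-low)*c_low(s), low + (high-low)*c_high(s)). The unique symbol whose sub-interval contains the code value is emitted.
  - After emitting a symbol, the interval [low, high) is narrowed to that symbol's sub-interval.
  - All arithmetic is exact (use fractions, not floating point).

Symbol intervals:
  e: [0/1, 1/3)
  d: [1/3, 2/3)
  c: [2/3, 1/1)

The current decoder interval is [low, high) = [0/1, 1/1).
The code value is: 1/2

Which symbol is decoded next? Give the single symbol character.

Interval width = high − low = 1/1 − 0/1 = 1/1
Scaled code = (code − low) / width = (1/2 − 0/1) / 1/1 = 1/2
  e: [0/1, 1/3) 
  d: [1/3, 2/3) ← scaled code falls here ✓
  c: [2/3, 1/1) 

Answer: d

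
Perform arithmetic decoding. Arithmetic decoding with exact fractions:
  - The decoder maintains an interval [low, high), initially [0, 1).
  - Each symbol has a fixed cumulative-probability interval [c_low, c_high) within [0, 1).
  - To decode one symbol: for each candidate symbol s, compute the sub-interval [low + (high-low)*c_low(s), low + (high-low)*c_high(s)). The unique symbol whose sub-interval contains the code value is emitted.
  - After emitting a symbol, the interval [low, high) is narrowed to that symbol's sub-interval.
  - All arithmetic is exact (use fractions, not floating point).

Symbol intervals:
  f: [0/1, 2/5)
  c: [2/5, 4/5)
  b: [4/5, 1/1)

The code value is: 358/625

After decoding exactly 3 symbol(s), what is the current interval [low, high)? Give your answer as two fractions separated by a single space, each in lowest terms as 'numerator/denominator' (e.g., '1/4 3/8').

Step 1: interval [0/1, 1/1), width = 1/1 - 0/1 = 1/1
  'f': [0/1 + 1/1*0/1, 0/1 + 1/1*2/5) = [0/1, 2/5)
  'c': [0/1 + 1/1*2/5, 0/1 + 1/1*4/5) = [2/5, 4/5) <- contains code 358/625
  'b': [0/1 + 1/1*4/5, 0/1 + 1/1*1/1) = [4/5, 1/1)
  emit 'c', narrow to [2/5, 4/5)
Step 2: interval [2/5, 4/5), width = 4/5 - 2/5 = 2/5
  'f': [2/5 + 2/5*0/1, 2/5 + 2/5*2/5) = [2/5, 14/25)
  'c': [2/5 + 2/5*2/5, 2/5 + 2/5*4/5) = [14/25, 18/25) <- contains code 358/625
  'b': [2/5 + 2/5*4/5, 2/5 + 2/5*1/1) = [18/25, 4/5)
  emit 'c', narrow to [14/25, 18/25)
Step 3: interval [14/25, 18/25), width = 18/25 - 14/25 = 4/25
  'f': [14/25 + 4/25*0/1, 14/25 + 4/25*2/5) = [14/25, 78/125) <- contains code 358/625
  'c': [14/25 + 4/25*2/5, 14/25 + 4/25*4/5) = [78/125, 86/125)
  'b': [14/25 + 4/25*4/5, 14/25 + 4/25*1/1) = [86/125, 18/25)
  emit 'f', narrow to [14/25, 78/125)

Answer: 14/25 78/125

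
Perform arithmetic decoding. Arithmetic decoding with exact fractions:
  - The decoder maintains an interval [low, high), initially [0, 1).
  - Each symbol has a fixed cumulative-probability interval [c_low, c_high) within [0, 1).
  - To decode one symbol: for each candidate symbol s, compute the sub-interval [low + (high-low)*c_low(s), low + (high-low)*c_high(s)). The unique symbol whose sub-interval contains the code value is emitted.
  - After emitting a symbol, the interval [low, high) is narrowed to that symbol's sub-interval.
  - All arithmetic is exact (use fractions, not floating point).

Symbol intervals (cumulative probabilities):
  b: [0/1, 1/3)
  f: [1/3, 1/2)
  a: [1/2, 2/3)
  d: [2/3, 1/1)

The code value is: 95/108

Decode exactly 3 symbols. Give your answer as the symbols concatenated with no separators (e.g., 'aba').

Answer: dad

Derivation:
Step 1: interval [0/1, 1/1), width = 1/1 - 0/1 = 1/1
  'b': [0/1 + 1/1*0/1, 0/1 + 1/1*1/3) = [0/1, 1/3)
  'f': [0/1 + 1/1*1/3, 0/1 + 1/1*1/2) = [1/3, 1/2)
  'a': [0/1 + 1/1*1/2, 0/1 + 1/1*2/3) = [1/2, 2/3)
  'd': [0/1 + 1/1*2/3, 0/1 + 1/1*1/1) = [2/3, 1/1) <- contains code 95/108
  emit 'd', narrow to [2/3, 1/1)
Step 2: interval [2/3, 1/1), width = 1/1 - 2/3 = 1/3
  'b': [2/3 + 1/3*0/1, 2/3 + 1/3*1/3) = [2/3, 7/9)
  'f': [2/3 + 1/3*1/3, 2/3 + 1/3*1/2) = [7/9, 5/6)
  'a': [2/3 + 1/3*1/2, 2/3 + 1/3*2/3) = [5/6, 8/9) <- contains code 95/108
  'd': [2/3 + 1/3*2/3, 2/3 + 1/3*1/1) = [8/9, 1/1)
  emit 'a', narrow to [5/6, 8/9)
Step 3: interval [5/6, 8/9), width = 8/9 - 5/6 = 1/18
  'b': [5/6 + 1/18*0/1, 5/6 + 1/18*1/3) = [5/6, 23/27)
  'f': [5/6 + 1/18*1/3, 5/6 + 1/18*1/2) = [23/27, 31/36)
  'a': [5/6 + 1/18*1/2, 5/6 + 1/18*2/3) = [31/36, 47/54)
  'd': [5/6 + 1/18*2/3, 5/6 + 1/18*1/1) = [47/54, 8/9) <- contains code 95/108
  emit 'd', narrow to [47/54, 8/9)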